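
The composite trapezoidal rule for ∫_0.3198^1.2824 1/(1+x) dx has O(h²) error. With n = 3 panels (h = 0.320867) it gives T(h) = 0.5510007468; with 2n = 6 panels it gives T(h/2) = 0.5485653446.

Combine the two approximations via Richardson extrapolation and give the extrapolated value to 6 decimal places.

Leading term ∝ h^2; use weight 4 = 2^2.
Weighted: 2.1942613784 − 0.5510007468 = 1.6432606316
1.6432606316 ÷ 3 = 0.5477535439
Correction |R − A(h/2)| = 8.118e-04; gap |A(h/2) − A(h)| = 2.435e-03.

0.547754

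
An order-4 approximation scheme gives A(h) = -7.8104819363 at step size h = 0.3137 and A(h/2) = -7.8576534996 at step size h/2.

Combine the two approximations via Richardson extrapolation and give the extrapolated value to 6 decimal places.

-7.860798

Method order is 4; weight 2^4 = 16.
A(h/2) − A(h) = -7.8576534996 − (-7.8104819363) = -0.0471715633
Divide by 2^4 − 1 = 15: (-0.0471715633)/15 = -0.0031447709
R = A(h/2) + (A(h/2) − A(h))/15 = -7.8576534996 − 0.0031447709 = -7.8607982705
Correction |R − A(h/2)| = 3.145e-03; gap |A(h/2) − A(h)| = 4.717e-02.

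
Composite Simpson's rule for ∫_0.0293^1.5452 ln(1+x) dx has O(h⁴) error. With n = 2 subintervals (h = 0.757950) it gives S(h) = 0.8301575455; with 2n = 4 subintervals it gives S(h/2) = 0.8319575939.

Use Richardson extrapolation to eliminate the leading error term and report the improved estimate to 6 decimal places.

With r = 4 the leading error scales as h^4, so the weight is 2^4 = 16.
16*0.8319575939 − 0.8301575455 = 12.4811639569
Denominator 16 − 1 = 15.
Extrapolated: 12.4811639569 / 15 = 0.8320775971

0.832078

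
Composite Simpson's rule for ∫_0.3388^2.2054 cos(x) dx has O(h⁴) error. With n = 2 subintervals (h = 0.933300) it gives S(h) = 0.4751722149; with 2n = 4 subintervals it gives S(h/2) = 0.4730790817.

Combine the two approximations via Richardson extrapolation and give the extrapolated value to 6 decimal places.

Error is O(h^4); halving h shrinks it by 2^4 = 16.
Top: 16(0.4730790817) − (0.4751722149) = 7.0940930923
Denominator 16 − 1 = 15.
(16·0.4730790817 − 0.4751722149)/(16 − 1) = 0.4729395395
Gap between inputs: 2.093e-03; correction applied: −0.0001395422.

0.472940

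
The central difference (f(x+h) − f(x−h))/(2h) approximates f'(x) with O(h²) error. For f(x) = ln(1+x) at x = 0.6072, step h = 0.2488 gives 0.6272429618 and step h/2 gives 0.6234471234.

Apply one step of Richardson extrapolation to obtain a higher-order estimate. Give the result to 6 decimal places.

0.622182

Method order is 2; weight 2^2 = 4.
4 × 0.6234471234 − 0.6272429618 = 1.8665455318
Divide by 2^2 − 1 = 3.
R = 1.8665455318/3 = 0.6221818439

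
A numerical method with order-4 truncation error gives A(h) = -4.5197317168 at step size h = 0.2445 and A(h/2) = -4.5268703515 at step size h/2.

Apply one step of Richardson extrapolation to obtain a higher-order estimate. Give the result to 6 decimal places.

-4.527346

The method has order 4: 2^4 = 16.
2^4 × A(h/2) = -72.4299256240; minus A(h) gives -67.9101939072.
Denominator 16 − 1 = 15.
(16 × (-4.5268703515) − (-4.5197317168))/(16 − 1) = -4.5273462605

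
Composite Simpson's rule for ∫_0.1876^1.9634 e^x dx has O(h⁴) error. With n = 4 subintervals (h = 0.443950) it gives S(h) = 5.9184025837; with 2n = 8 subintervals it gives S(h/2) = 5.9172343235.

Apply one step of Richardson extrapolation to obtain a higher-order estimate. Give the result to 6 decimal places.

5.917156

r = 4: numerator weight 16, denominator 15.
Top: 16(5.9172343235) − (5.9184025837) = 88.7573465923
Divide by 2^4 − 1 = 15.
R = 88.7573465923/15 = 5.9171564395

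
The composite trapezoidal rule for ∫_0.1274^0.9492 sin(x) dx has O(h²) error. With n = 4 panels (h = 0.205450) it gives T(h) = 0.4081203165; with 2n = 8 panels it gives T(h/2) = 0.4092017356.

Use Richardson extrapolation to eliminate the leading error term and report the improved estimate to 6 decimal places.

Order 2 gives 2^r = 4 and 2^r − 1 = 3.
Difference of the inputs: 0.4092017356 − 0.4081203165 = 0.0010814191
Correction (A(h/2) − A(h))/(4 − 1) = 0.0010814191/3 = 0.0003604730
R = A(h/2) + (A(h/2) − A(h))/3 = 0.4092017356 + 0.0003604730 = 0.4095622086

0.409562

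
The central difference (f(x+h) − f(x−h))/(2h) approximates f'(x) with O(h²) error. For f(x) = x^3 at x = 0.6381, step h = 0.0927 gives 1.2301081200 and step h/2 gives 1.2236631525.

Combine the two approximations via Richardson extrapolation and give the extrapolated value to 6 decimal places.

Order 2 gives 2^r = 4 and 2^r − 1 = 3.
Top: 4(1.2236631525) − (1.2301081200) = 3.6645444900
3.6645444900 ÷ 3 = 1.2215148300
Gap between inputs: 6.445e-03; correction applied: −0.0021483225.

1.221515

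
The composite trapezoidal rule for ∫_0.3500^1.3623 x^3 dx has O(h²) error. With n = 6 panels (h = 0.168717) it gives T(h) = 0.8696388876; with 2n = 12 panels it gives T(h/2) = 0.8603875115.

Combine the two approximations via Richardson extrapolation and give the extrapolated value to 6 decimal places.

With r = 2 the leading error scales as h^2, so the weight is 2^2 = 4.
Difference of the inputs: 0.8603875115 − 0.8696388876 = -0.0092513761
Correction (A(h/2) − A(h))/(4 − 1) = (-0.0092513761)/3 = -0.0030837920
R = A(h/2) + (A(h/2) − A(h))/3 = 0.8603875115 − 0.0030837920 = 0.8573037195
Shift from A(h/2): −0.0030837920.

0.857304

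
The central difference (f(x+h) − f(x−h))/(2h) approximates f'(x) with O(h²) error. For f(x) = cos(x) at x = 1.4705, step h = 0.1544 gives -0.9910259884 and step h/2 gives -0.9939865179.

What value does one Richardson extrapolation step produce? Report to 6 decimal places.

-0.994973

Error is O(h^2); halving h shrinks it by 2^2 = 4.
4 × (-0.9939865179) = -3.9759460716; (-3.9759460716) − (-0.9910259884) = -2.9849200832
Denominator 4 − 1 = 3.
R = (-2.9849200832)/3 = -0.9949733611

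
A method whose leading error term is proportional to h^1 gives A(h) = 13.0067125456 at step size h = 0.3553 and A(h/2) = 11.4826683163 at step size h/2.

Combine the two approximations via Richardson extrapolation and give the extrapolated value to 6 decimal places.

9.958624

Order 1 gives 2^r = 2 and 2^r − 1 = 1.
2 × 11.4826683163 − 13.0067125456 = 9.9586240870
Denominator 2 − 1 = 1.
(2 × 11.4826683163 − 13.0067125456)/(2 − 1) = 9.9586240870
Gap between inputs: 1.524e+00; correction applied: −1.5240442293.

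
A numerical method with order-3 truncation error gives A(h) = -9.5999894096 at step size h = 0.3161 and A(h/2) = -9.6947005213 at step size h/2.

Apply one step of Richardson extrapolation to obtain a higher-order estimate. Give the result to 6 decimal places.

Order 3 gives 2^r = 8 and 2^r − 1 = 7.
Numerator 8×A(h/2) − A(h) = 8×(-9.6947005213) − (-9.5999894096) = -67.9576147608
Divide by 2^3 − 1 = 7.
R = (-67.9576147608)/7 = -9.7082306801
Correction |R − A(h/2)| = 1.353e-02; gap |A(h/2) − A(h)| = 9.471e-02.

-9.708231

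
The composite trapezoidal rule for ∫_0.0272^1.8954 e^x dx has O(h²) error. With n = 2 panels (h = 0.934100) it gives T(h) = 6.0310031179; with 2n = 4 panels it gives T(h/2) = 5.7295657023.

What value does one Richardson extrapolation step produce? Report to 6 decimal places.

5.629087

r = 2, so 2^r = 4.
Numerator 4*A(h/2) − A(h) = 4*5.7295657023 − 6.0310031179 = 16.8872596913
16.8872596913 ÷ 3 = 5.6290865638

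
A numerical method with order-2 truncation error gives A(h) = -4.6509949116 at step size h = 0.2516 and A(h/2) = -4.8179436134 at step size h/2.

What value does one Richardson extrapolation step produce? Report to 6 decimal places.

Error is O(h^2); halving h shrinks it by 2^2 = 4.
Weighted: (-19.2717744536) − (-4.6509949116) = -14.6207795420
Denominator 4 − 1 = 3.
R = (-14.6207795420)/3 = -4.8735931807

-4.873593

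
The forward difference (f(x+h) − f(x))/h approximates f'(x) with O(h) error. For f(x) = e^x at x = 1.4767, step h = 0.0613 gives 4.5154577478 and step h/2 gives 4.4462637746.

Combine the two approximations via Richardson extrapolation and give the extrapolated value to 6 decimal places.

With r = 1 the leading error scales as h^1, so the weight is 2^1 = 2.
2 × 4.4462637746 = 8.8925275492; subtract 4.5154577478 → 4.3770698014
Extrapolated: 4.3770698014 / 1 = 4.3770698014

4.377070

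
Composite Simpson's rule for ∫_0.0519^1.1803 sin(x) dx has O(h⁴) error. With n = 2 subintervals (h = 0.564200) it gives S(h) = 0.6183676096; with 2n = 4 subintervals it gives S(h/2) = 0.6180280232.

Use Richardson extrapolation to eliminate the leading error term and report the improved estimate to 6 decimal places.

With r = 4 the leading error scales as h^4, so the weight is 2^4 = 16.
Numerator 16×A(h/2) − A(h) = 16×0.6180280232 − 0.6183676096 = 9.2700807616
Divide by 2^4 − 1 = 15.
So the Richardson estimate is 0.6180053841.

0.618005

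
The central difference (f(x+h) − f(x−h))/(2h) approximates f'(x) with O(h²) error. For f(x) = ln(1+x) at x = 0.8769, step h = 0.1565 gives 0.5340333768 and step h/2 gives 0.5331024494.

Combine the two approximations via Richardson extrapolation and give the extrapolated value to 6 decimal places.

0.532792

Order 2 gives 2^r = 4 and 2^r − 1 = 3.
Numerator 4·A(h/2) − A(h) = 4·0.5331024494 − 0.5340333768 = 1.5983764208
Divide by 2^2 − 1 = 3.
Extrapolated: 1.5983764208 / 3 = 0.5327921403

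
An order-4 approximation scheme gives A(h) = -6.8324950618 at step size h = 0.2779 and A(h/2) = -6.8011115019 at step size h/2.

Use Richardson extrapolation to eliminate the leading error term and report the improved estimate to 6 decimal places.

-6.799019

Method order is 4; weight 2^4 = 16.
Weighted: (-108.8177840304) − (-6.8324950618) = -101.9852889686
(16·(-6.8011115019) − (-6.8324950618))/(16 − 1) = -6.7990192646
Correction |R − A(h/2)| = 2.092e-03; gap |A(h/2) − A(h)| = 3.138e-02.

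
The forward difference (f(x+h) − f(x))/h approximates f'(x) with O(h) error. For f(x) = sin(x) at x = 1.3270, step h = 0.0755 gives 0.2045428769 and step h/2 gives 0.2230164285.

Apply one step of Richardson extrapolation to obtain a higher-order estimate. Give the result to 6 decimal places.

Leading term ∝ h^1; use weight 2 = 2^1.
Weighted: 0.4460328570 − 0.2045428769 = 0.2414899801
0.2414899801 ÷ 1 = 0.2414899801
Correction |R − A(h/2)| = 1.847e-02; gap |A(h/2) − A(h)| = 1.847e-02.

0.241490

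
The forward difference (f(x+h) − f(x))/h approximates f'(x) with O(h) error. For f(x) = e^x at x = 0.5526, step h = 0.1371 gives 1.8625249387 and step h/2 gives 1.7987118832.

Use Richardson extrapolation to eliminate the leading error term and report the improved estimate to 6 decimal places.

Leading term ∝ h^1; use weight 2 = 2^1.
2×1.7987118832 = 3.5974237664; subtract 1.8625249387 → 1.7348988277
Denominator 2 − 1 = 1.
Result: 1.7348988277
Shift from A(h/2): −0.0638130555.

1.734899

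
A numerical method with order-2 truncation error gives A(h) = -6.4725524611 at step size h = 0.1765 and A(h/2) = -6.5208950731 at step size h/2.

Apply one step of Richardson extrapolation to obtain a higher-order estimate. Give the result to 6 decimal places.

Method order is 2; weight 2^2 = 4.
4·(-6.5208950731) − (-6.4725524611) = -19.6110278313
(-19.6110278313) ÷ 3 = -6.5370092771

-6.537009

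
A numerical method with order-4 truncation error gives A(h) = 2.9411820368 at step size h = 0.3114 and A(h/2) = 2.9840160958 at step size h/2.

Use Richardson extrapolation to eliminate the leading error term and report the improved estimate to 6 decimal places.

2.986872

With r = 4 the leading error scales as h^4, so the weight is 2^4 = 16.
16×2.9840160958 = 47.7442575328; 47.7442575328 − 2.9411820368 = 44.8030754960
44.8030754960 ÷ 15 = 2.9868716997
Gap between inputs: 4.283e-02; correction applied: +0.0028556039.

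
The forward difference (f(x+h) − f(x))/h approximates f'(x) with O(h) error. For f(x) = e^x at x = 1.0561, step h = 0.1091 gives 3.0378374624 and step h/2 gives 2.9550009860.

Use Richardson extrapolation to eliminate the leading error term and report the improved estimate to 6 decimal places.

Leading term ∝ h^1; use weight 2 = 2^1.
2·2.9550009860 − 3.0378374624 = 2.8721645096
Extrapolated: 2.8721645096 / 1 = 2.8721645096

2.872165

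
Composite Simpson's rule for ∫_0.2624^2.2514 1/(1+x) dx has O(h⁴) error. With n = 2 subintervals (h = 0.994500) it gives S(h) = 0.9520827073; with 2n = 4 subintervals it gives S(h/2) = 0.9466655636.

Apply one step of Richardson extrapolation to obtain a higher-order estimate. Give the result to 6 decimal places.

r = 4: numerator weight 16, denominator 15.
Difference of the inputs: 0.9466655636 − 0.9520827073 = -0.0054171437
Correction (A(h/2) − A(h))/(16 − 1) = (-0.0054171437)/15 = -0.0003611429
R = 0.9466655636 − 0.0003611429 = 0.9463044207

0.946304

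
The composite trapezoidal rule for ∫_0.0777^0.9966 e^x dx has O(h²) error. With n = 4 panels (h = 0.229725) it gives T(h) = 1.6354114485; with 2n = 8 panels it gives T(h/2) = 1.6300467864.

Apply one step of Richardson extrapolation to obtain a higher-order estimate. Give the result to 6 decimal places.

r = 2, so 2^r = 4.
4·1.6300467864 = 6.5201871456; subtract 1.6354114485 → 4.8847756971
Extrapolated: 4.8847756971 / 3 = 1.6282585657
Correction |R − A(h/2)| = 1.788e-03; gap |A(h/2) − A(h)| = 5.365e-03.

1.628259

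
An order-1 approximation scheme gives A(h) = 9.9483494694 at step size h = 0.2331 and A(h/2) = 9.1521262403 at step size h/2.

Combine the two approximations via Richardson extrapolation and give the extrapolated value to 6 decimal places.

Leading term ∝ h^1; use weight 2 = 2^1.
Weighted: 18.3042524806 − 9.9483494694 = 8.3559030112
Denominator 2 − 1 = 1.
R = 8.3559030112/1 = 8.3559030112
Shift from A(h/2): −0.7962232291.

8.355903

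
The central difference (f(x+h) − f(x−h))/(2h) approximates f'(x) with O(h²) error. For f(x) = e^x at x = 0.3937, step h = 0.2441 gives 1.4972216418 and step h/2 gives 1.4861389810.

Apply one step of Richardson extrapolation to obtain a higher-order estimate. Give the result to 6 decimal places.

1.482445

r = 2, so 2^r = 4.
4×1.4861389810 = 5.9445559240; subtract 1.4972216418 → 4.4473342822
Divide by 2^2 − 1 = 3.
Extrapolated: 4.4473342822 / 3 = 1.4824447607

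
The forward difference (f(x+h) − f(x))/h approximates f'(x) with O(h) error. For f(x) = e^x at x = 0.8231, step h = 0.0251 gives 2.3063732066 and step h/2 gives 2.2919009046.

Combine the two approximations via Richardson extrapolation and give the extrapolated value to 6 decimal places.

Order 1 gives 2^r = 2 and 2^r − 1 = 1.
2*2.2919009046 − 2.3063732066 = 2.2774286026
R = 2.2774286026/1 = 2.2774286026

2.277429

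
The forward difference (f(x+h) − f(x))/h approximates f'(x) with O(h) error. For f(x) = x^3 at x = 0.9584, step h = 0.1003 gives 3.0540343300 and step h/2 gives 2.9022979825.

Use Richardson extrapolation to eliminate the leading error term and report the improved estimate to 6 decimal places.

r = 1: numerator weight 2, denominator 1.
2^1*A(h/2) = 5.8045959650; minus A(h) gives 2.7505616350.
Denominator 2 − 1 = 1.
(2*2.9022979825 − 3.0540343300)/(2 − 1) = 2.7505616350
Correction |R − A(h/2)| = 1.517e-01; gap |A(h/2) − A(h)| = 1.517e-01.

2.750562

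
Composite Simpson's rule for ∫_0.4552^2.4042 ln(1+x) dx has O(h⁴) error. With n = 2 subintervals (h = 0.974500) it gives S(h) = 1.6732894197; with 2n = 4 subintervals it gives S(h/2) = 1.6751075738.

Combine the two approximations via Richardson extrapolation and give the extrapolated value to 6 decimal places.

The method has order 4: 2^4 = 16.
A(h/2) − A(h) = 1.6751075738 − 1.6732894197 = 0.0018181541
Divide by 2^4 − 1 = 15: 0.0018181541/15 = 0.0001212103
R = 1.6751075738 + 0.0001212103 = 1.6752287841
Correction |R − A(h/2)| = 1.212e-04; gap |A(h/2) − A(h)| = 1.818e-03.

1.675229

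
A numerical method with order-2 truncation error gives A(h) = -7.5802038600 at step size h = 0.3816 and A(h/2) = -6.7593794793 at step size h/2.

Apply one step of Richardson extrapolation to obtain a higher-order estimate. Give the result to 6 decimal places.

-6.485771

r = 2, so 2^r = 4.
Numerator 4×A(h/2) − A(h) = 4×(-6.7593794793) − (-7.5802038600) = -19.4573140572
Denominator 4 − 1 = 3.
Result: -6.4857713524
Shift from A(h/2): +0.2736081269.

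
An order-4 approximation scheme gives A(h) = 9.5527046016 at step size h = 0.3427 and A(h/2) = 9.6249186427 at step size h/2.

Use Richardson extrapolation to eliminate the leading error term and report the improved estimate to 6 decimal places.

r = 4, so 2^r = 16.
Top: 16(9.6249186427) − (9.5527046016) = 144.4459936816
Denominator 16 − 1 = 15.
R = 144.4459936816/15 = 9.6297329121
Correction |R − A(h/2)| = 4.814e-03; gap |A(h/2) − A(h)| = 7.221e-02.

9.629733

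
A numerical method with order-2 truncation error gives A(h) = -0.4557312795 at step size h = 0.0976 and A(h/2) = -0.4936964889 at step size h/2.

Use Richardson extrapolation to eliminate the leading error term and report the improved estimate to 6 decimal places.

Order 2 gives 2^r = 4 and 2^r − 1 = 3.
Weighted: (-1.9747859556) − (-0.4557312795) = -1.5190546761
(4×(-0.4936964889) − (-0.4557312795))/(4 − 1) = -0.5063515587
Shift from A(h/2): −0.0126550698.

-0.506352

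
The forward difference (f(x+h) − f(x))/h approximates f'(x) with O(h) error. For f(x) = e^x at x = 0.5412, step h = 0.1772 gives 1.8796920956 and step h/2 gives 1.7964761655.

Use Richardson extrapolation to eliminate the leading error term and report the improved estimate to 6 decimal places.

With r = 1 the leading error scales as h^1, so the weight is 2^1 = 2.
Numerator 2*A(h/2) − A(h) = 2*1.7964761655 − 1.8796920956 = 1.7132602354
(2*1.7964761655 − 1.8796920956)/(2 − 1) = 1.7132602354
Shift from A(h/2): −0.0832159301.

1.713260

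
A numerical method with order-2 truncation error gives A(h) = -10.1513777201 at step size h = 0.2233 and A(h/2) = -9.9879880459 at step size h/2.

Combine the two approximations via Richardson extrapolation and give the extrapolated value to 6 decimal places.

-9.933525

The method has order 2: 2^2 = 4.
Weighted: (-39.9519521836) − (-10.1513777201) = -29.8005744635
R = (-29.8005744635)/3 = -9.9335248212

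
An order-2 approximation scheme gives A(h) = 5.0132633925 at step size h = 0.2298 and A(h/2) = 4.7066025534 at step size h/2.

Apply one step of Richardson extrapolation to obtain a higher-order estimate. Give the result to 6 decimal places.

Error is O(h^2); halving h shrinks it by 2^2 = 4.
4 × 4.7066025534 = 18.8264102136; 18.8264102136 − 5.0132633925 = 13.8131468211
Extrapolated: 13.8131468211 / 3 = 4.6043822737
Gap between inputs: 3.067e-01; correction applied: −0.1022202797.

4.604382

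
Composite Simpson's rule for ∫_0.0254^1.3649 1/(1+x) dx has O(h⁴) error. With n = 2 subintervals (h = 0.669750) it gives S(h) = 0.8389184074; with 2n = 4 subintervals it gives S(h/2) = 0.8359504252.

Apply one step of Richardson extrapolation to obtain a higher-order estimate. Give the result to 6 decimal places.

0.835753

r = 4, so 2^r = 16.
A(h/2) − A(h) = 0.8359504252 − 0.8389184074 = -0.0029679822
Correction (A(h/2) − A(h))/(16 − 1) = (-0.0029679822)/15 = -0.0001978655
R = A(h/2) + (A(h/2) − A(h))/15 = 0.8359504252 − 0.0001978655 = 0.8357525597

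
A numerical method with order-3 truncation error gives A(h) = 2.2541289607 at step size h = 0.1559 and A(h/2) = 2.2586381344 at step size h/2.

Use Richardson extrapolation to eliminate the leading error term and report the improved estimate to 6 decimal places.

2.259282

r = 3, so 2^r = 8.
8·2.2586381344 = 18.0691050752; subtract 2.2541289607 → 15.8149761145
R = 15.8149761145/7 = 2.2592823021
Gap between inputs: 4.509e-03; correction applied: +0.0006441677.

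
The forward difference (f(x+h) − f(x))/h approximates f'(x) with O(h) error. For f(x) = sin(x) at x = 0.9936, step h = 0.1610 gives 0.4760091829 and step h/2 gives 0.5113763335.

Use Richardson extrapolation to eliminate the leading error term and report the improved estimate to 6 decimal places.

r = 1, so 2^r = 2.
2^1·A(h/2) = 1.0227526670; minus A(h) gives 0.5467434841.
R = 0.5467434841/1 = 0.5467434841
Correction |R − A(h/2)| = 3.537e-02; gap |A(h/2) − A(h)| = 3.537e-02.

0.546743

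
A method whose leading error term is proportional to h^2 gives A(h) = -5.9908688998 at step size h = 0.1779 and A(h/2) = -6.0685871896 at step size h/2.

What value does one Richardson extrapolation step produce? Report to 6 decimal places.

-6.094493

With r = 2 the leading error scales as h^2, so the weight is 2^2 = 4.
A(h/2) − A(h) = -6.0685871896 − (-5.9908688998) = -0.0777182898
Divide by 2^2 − 1 = 3: (-0.0777182898)/3 = -0.0259060966
R = -6.0685871896 − 0.0259060966 = -6.0944932862
Gap between inputs: 7.772e-02; correction applied: −0.0259060966.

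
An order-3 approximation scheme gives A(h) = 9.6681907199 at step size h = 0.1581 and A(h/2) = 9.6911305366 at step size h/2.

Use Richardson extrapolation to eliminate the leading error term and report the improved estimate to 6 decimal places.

9.694408

Leading term ∝ h^3; use weight 8 = 2^3.
Weighted: 77.5290442928 − 9.6681907199 = 67.8608535729
Divide by 2^3 − 1 = 7.
R = 67.8608535729/7 = 9.6944076533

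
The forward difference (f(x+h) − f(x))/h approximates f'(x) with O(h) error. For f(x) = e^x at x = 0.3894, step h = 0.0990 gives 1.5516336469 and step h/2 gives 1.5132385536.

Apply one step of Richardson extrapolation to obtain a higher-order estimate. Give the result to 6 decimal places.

1.474843

The method has order 1: 2^1 = 2.
Difference of the inputs: 1.5132385536 − 1.5516336469 = -0.0383950933
Correction (A(h/2) − A(h))/(2 − 1) = (-0.0383950933)/1 = -0.0383950933
R = 1.5132385536 − 0.0383950933 = 1.4748434603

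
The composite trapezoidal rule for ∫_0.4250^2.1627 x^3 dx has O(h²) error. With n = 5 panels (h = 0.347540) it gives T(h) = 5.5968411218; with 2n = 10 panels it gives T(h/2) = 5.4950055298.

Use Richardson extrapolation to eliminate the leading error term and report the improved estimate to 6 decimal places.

r = 2: numerator weight 4, denominator 3.
A(h/2) − A(h) = 5.4950055298 − 5.5968411218 = -0.1018355920
Correction (A(h/2) − A(h))/(4 − 1) = (-0.1018355920)/3 = -0.0339451973
R = 5.4950055298 − 0.0339451973 = 5.4610603325
Gap between inputs: 1.018e-01; correction applied: −0.0339451973.

5.461060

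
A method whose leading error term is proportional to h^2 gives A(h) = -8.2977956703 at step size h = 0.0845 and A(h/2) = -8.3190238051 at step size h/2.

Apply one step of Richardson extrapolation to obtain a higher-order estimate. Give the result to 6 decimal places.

-8.326100

With r = 2 the leading error scales as h^2, so the weight is 2^2 = 4.
4·(-8.3190238051) = -33.2760952204; subtract (-8.2977956703) → -24.9782995501
Denominator 4 − 1 = 3.
So the Richardson estimate is -8.3260998500.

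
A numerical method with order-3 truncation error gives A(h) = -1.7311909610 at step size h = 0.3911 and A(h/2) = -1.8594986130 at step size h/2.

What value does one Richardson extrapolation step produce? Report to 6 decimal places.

-1.877828

r = 3: numerator weight 8, denominator 7.
Weighted: (-14.8759889040) − (-1.7311909610) = -13.1447979430
(8 × (-1.8594986130) − (-1.7311909610))/(8 − 1) = -1.8778282776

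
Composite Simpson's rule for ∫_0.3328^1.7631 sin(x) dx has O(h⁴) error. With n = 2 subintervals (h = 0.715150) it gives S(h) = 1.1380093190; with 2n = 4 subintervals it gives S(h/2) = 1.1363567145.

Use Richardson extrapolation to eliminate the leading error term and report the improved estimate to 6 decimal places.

r = 4: numerator weight 16, denominator 15.
Numerator 16·A(h/2) − A(h) = 16·1.1363567145 − 1.1380093190 = 17.0436981130
R = 17.0436981130/15 = 1.1362465409

1.136247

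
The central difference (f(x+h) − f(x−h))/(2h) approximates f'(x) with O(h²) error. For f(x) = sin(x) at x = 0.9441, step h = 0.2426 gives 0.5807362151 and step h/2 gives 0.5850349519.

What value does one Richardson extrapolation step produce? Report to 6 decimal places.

0.586468

r = 2, so 2^r = 4.
Weighted: 2.3401398076 − 0.5807362151 = 1.7594035925
Denominator 4 − 1 = 3.
1.7594035925 ÷ 3 = 0.5864678642
Gap between inputs: 4.299e-03; correction applied: +0.0014329123.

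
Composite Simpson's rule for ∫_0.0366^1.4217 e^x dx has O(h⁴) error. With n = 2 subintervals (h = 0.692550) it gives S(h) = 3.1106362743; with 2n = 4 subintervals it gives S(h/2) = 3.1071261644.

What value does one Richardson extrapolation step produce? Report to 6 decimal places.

3.106892

With r = 4 the leading error scales as h^4, so the weight is 2^4 = 16.
Weighted: 49.7140186304 − 3.1106362743 = 46.6033823561
(16*3.1071261644 − 3.1106362743)/(16 − 1) = 3.1068921571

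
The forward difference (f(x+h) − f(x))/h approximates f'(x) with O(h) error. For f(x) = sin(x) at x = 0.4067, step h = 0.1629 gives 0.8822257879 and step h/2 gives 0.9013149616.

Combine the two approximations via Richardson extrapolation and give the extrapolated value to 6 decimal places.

0.920404

Leading term ∝ h^1; use weight 2 = 2^1.
2 × 0.9013149616 − 0.8822257879 = 0.9204041353
Denominator 2 − 1 = 1.
Extrapolated: 0.9204041353 / 1 = 0.9204041353
Correction |R − A(h/2)| = 1.909e-02; gap |A(h/2) − A(h)| = 1.909e-02.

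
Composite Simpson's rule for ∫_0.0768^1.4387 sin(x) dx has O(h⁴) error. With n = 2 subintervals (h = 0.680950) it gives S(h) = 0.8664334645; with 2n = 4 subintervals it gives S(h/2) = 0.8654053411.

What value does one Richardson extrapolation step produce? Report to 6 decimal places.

0.865337

r = 4, so 2^r = 16.
2^4×A(h/2) = 13.8464854576; minus A(h) gives 12.9800519931.
Extrapolated: 12.9800519931 / 15 = 0.8653367995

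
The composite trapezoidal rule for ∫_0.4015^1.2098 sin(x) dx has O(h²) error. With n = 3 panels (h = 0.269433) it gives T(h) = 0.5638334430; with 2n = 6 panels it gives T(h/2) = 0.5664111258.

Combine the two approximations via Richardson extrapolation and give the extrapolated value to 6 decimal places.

0.567270

Order 2 gives 2^r = 4 and 2^r − 1 = 3.
Difference of the inputs: 0.5664111258 − 0.5638334430 = 0.0025776828
Correction (A(h/2) − A(h))/(4 − 1) = 0.0025776828/3 = 0.0008592276
R = 0.5664111258 + 0.0008592276 = 0.5672703534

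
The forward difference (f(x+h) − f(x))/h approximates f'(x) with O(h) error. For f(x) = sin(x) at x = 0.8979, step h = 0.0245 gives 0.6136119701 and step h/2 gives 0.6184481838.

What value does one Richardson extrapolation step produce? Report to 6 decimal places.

Leading term ∝ h^1; use weight 2 = 2^1.
2^1 × A(h/2) = 1.2368963676; minus A(h) gives 0.6232843975.
Denominator 2 − 1 = 1.
(2 × 0.6184481838 − 0.6136119701)/(2 − 1) = 0.6232843975

0.623284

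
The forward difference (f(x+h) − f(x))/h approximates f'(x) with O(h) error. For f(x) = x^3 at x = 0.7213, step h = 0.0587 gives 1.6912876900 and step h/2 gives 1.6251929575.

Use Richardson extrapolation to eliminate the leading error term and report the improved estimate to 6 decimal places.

r = 1: numerator weight 2, denominator 1.
Top: 2(1.6251929575) − (1.6912876900) = 1.5590982250
Divide by 2^1 − 1 = 1.
(2×1.6251929575 − 1.6912876900)/(2 − 1) = 1.5590982250
Gap between inputs: 6.609e-02; correction applied: −0.0660947325.

1.559098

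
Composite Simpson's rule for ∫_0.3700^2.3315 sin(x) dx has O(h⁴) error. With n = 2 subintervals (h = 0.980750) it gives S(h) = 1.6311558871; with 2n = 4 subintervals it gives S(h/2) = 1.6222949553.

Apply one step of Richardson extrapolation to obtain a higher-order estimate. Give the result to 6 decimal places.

The method has order 4: 2^4 = 16.
Top: 16(1.6222949553) − (1.6311558871) = 24.3255633977
Denominator 16 − 1 = 15.
Extrapolated: 24.3255633977 / 15 = 1.6217042265

1.621704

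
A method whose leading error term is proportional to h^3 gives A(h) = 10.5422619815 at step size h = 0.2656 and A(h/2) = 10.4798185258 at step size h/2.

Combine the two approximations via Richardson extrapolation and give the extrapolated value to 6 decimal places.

10.470898

r = 3: numerator weight 8, denominator 7.
A(h/2) − A(h) = 10.4798185258 − 10.5422619815 = -0.0624434557
Correction (A(h/2) − A(h))/(8 − 1) = (-0.0624434557)/7 = -0.0089204937
R = A(h/2) + (A(h/2) − A(h))/7 = 10.4798185258 − 0.0089204937 = 10.4708980321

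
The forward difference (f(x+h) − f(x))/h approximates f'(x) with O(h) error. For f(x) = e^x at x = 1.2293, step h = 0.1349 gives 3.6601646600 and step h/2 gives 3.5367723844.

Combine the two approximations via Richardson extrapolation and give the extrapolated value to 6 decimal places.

3.413380

Error is O(h^1); halving h shrinks it by 2^1 = 2.
2·3.5367723844 = 7.0735447688; subtract 3.6601646600 → 3.4133801088
Denominator 2 − 1 = 1.
Extrapolated: 3.4133801088 / 1 = 3.4133801088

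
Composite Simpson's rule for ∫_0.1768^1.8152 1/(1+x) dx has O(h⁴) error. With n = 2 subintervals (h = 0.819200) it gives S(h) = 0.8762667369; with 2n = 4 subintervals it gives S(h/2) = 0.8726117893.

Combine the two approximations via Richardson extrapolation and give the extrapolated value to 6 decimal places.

The method has order 4: 2^4 = 16.
Numerator 16*A(h/2) − A(h) = 16*0.8726117893 − 0.8762667369 = 13.0855218919
Divide by 2^4 − 1 = 15.
13.0855218919 ÷ 15 = 0.8723681261

0.872368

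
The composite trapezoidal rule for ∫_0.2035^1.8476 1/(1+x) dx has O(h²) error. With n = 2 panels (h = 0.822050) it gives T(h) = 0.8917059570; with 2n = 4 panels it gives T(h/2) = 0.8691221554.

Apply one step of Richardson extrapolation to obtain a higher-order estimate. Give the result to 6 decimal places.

Method order is 2; weight 2^2 = 4.
4·0.8691221554 = 3.4764886216; subtract 0.8917059570 → 2.5847826646
Divide by 2^2 − 1 = 3.
Extrapolated: 2.5847826646 / 3 = 0.8615942215

0.861594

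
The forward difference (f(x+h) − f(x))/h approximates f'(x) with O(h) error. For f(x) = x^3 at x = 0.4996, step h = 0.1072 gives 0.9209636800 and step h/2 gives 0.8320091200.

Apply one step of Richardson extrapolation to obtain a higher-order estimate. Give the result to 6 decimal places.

r = 1, so 2^r = 2.
2 × 0.8320091200 − 0.9209636800 = 0.7430545600
Divide by 2^1 − 1 = 1.
Extrapolated: 0.7430545600 / 1 = 0.7430545600

0.743055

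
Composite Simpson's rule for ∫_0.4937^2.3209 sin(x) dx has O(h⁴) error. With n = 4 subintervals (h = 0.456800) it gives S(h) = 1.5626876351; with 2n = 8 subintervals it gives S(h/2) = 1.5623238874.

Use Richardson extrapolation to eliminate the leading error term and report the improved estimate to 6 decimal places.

r = 4, so 2^r = 16.
Weighted: 24.9971821984 − 1.5626876351 = 23.4344945633
Divide by 2^4 − 1 = 15.
Result: 1.5622996376

1.562300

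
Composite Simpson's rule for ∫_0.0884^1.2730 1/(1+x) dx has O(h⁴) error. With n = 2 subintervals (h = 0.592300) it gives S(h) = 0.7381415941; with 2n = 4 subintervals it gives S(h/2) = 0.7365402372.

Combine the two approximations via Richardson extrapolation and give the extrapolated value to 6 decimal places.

The method has order 4: 2^4 = 16.
A(h/2) − A(h) = 0.7365402372 − 0.7381415941 = -0.0016013569
Divide by 2^4 − 1 = 15: (-0.0016013569)/15 = -0.0001067571
R = A(h/2) + (A(h/2) − A(h))/15 = 0.7365402372 − 0.0001067571 = 0.7364334801
Gap between inputs: 1.601e-03; correction applied: −0.0001067571.

0.736433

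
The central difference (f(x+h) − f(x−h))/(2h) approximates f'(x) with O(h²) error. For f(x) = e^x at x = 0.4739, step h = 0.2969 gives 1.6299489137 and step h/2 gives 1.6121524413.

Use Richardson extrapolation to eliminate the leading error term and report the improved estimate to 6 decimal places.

1.606220

With r = 2 the leading error scales as h^2, so the weight is 2^2 = 4.
Top: 4(1.6121524413) − (1.6299489137) = 4.8186608515
Denominator 4 − 1 = 3.
Extrapolated: 4.8186608515 / 3 = 1.6062202838
Shift from A(h/2): −0.0059321575.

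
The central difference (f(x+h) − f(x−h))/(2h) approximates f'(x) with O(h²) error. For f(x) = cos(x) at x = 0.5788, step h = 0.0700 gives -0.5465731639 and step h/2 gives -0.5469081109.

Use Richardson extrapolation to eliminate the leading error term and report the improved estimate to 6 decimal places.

The method has order 2: 2^2 = 4.
4·(-0.5469081109) − (-0.5465731639) = -1.6410592797
R = (-1.6410592797)/3 = -0.5470197599

-0.547020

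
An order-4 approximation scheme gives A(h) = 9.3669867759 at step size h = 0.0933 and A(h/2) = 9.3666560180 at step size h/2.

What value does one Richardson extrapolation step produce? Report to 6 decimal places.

9.366634

Error is O(h^4); halving h shrinks it by 2^4 = 16.
Top: 16(9.3666560180) − (9.3669867759) = 140.4995095121
Extrapolated: 140.4995095121 / 15 = 9.3666339675
Shift from A(h/2): −0.0000220505.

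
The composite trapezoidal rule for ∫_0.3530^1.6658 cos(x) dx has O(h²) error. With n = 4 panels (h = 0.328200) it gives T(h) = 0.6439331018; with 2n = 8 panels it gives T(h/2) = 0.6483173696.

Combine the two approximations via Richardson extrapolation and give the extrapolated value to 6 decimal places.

0.649779

With r = 2 the leading error scales as h^2, so the weight is 2^2 = 4.
4 × 0.6483173696 − 0.6439331018 = 1.9493363766
1.9493363766 ÷ 3 = 0.6497787922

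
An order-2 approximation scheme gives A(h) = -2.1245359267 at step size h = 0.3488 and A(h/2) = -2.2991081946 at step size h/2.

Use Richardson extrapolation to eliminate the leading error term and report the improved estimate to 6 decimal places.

Method order is 2; weight 2^2 = 4.
Top: 4(-2.2991081946) − (-2.1245359267) = -7.0718968517
Extrapolated: (-7.0718968517) / 3 = -2.3572989506

-2.357299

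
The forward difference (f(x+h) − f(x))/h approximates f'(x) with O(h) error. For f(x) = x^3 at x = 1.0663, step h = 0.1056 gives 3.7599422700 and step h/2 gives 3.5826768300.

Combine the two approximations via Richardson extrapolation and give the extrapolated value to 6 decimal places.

3.405411

Method order is 1; weight 2^1 = 2.
2^1 × A(h/2) = 7.1653536600; minus A(h) gives 3.4054113900.
Denominator 2 − 1 = 1.
3.4054113900 ÷ 1 = 3.4054113900
Shift from A(h/2): −0.1772654400.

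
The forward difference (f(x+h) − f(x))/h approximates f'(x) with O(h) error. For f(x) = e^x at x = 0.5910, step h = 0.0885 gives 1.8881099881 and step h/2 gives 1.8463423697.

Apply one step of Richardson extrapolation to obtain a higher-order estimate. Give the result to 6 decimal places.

With r = 1 the leading error scales as h^1, so the weight is 2^1 = 2.
Top: 2(1.8463423697) − (1.8881099881) = 1.8045747513
R = 1.8045747513/1 = 1.8045747513
Gap between inputs: 4.177e-02; correction applied: −0.0417676184.

1.804575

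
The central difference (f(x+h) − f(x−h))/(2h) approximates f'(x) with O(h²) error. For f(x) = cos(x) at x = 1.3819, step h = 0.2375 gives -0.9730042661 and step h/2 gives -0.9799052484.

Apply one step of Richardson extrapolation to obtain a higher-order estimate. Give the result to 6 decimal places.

Leading term ∝ h^2; use weight 4 = 2^2.
4·(-0.9799052484) − (-0.9730042661) = -2.9466167275
(-2.9466167275) ÷ 3 = -0.9822055758
Shift from A(h/2): −0.0023003274.

-0.982206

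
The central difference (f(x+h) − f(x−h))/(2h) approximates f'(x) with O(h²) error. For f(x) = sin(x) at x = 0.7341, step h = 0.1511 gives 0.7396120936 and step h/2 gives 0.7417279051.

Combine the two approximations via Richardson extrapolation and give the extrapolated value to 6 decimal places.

r = 2: numerator weight 4, denominator 3.
2^2 × A(h/2) = 2.9669116204; minus A(h) gives 2.2272995268.
Denominator 4 − 1 = 3.
Extrapolated: 2.2272995268 / 3 = 0.7424331756
Gap between inputs: 2.116e-03; correction applied: +0.0007052705.

0.742433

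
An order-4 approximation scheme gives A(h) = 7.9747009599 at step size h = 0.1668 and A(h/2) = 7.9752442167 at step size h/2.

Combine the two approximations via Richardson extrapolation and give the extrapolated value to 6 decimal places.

7.975280

The method has order 4: 2^4 = 16.
2^4 × A(h/2) = 127.6039074672; minus A(h) gives 119.6292065073.
Extrapolated: 119.6292065073 / 15 = 7.9752804338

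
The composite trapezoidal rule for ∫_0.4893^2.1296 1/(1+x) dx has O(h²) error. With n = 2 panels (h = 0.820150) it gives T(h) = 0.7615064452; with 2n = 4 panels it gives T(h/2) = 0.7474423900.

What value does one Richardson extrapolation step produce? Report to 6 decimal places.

r = 2, so 2^r = 4.
A(h/2) − A(h) = 0.7474423900 − 0.7615064452 = -0.0140640552
Correction (A(h/2) − A(h))/(4 − 1) = (-0.0140640552)/3 = -0.0046880184
R = A(h/2) + (A(h/2) − A(h))/3 = 0.7474423900 − 0.0046880184 = 0.7427543716

0.742754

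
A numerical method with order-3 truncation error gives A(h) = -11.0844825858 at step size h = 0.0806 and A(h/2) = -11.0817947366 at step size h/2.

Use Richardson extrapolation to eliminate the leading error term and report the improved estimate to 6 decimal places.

r = 3: numerator weight 8, denominator 7.
Numerator 8*A(h/2) − A(h) = 8*(-11.0817947366) − (-11.0844825858) = -77.5698753070
Extrapolated: (-77.5698753070) / 7 = -11.0814107581

-11.081411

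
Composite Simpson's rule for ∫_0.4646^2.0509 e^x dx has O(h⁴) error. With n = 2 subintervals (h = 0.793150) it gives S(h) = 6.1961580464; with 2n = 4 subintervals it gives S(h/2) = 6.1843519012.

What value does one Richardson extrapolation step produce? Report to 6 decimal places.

Order 4 gives 2^r = 16 and 2^r − 1 = 15.
16×6.1843519012 = 98.9496304192; subtract 6.1961580464 → 92.7534723728
Denominator 16 − 1 = 15.
92.7534723728 ÷ 15 = 6.1835648249

6.183565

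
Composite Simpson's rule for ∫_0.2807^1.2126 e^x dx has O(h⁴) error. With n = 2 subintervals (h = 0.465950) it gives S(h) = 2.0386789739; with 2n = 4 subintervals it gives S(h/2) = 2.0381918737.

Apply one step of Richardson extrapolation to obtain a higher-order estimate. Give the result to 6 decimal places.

r = 4: numerator weight 16, denominator 15.
2^4 × A(h/2) = 32.6110699792; minus A(h) gives 30.5723910053.
(16 × 2.0381918737 − 2.0386789739)/(16 − 1) = 2.0381594004

2.038159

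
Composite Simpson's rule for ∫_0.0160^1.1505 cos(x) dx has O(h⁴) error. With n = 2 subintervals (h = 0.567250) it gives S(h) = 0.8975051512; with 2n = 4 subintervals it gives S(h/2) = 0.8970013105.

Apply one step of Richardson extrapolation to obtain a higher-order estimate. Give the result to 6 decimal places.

0.896968

Order 4 gives 2^r = 16 and 2^r − 1 = 15.
16 × 0.8970013105 = 14.3520209680; subtract 0.8975051512 → 13.4545158168
Divide by 2^4 − 1 = 15.
R = 13.4545158168/15 = 0.8969677211
Gap between inputs: 5.038e-04; correction applied: −0.0000335894.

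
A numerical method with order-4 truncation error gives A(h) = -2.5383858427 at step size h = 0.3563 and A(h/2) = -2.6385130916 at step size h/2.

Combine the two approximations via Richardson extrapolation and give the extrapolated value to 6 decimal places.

-2.645188

With r = 4 the leading error scales as h^4, so the weight is 2^4 = 16.
Weighted: (-42.2162094656) − (-2.5383858427) = -39.6778236229
R = (-39.6778236229)/15 = -2.6451882415
Correction |R − A(h/2)| = 6.675e-03; gap |A(h/2) − A(h)| = 1.001e-01.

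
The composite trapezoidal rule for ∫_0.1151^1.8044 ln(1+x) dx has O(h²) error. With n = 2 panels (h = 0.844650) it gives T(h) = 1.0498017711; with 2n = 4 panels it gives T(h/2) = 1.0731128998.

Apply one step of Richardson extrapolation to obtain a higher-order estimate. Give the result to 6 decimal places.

Error is O(h^2); halving h shrinks it by 2^2 = 4.
4 × 1.0731128998 = 4.2924515992; 4.2924515992 − 1.0498017711 = 3.2426498281
Divide by 2^2 − 1 = 3.
So the Richardson estimate is 1.0808832760.

1.080883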